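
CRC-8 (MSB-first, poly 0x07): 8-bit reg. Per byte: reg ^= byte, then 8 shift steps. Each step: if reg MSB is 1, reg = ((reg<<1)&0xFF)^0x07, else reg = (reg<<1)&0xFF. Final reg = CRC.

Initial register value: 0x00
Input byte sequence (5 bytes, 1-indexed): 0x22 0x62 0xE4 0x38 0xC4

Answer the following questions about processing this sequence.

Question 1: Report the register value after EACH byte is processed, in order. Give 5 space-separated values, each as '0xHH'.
0xEE 0xAD 0xF8 0x4E 0xBF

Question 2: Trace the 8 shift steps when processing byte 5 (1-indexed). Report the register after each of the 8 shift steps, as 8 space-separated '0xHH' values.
Answer: 0x13 0x26 0x4C 0x98 0x37 0x6E 0xDC 0xBF

Derivation:
After byte 1 (0x22): reg=0xEE
After byte 2 (0x62): reg=0xAD
After byte 3 (0xE4): reg=0xF8
After byte 4 (0x38): reg=0x4E
Register before byte 5: 0x4E
After XOR with byte 0xC4: 0x8A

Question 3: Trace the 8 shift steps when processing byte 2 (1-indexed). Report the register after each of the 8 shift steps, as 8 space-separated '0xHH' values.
After byte 1 (0x22): reg=0xEE
Register before byte 2: 0xEE
After XOR with byte 0x62: 0x8C

Answer: 0x1F 0x3E 0x7C 0xF8 0xF7 0xE9 0xD5 0xAD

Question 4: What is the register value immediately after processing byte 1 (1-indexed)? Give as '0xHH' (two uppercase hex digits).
Answer: 0xEE

Derivation:
After byte 1 (0x22): reg=0xEE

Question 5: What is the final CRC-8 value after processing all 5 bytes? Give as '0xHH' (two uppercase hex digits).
Answer: 0xBF

Derivation:
After byte 1 (0x22): reg=0xEE
After byte 2 (0x62): reg=0xAD
After byte 3 (0xE4): reg=0xF8
After byte 4 (0x38): reg=0x4E
After byte 5 (0xC4): reg=0xBF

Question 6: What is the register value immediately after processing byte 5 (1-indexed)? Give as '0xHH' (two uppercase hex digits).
Answer: 0xBF

Derivation:
After byte 1 (0x22): reg=0xEE
After byte 2 (0x62): reg=0xAD
After byte 3 (0xE4): reg=0xF8
After byte 4 (0x38): reg=0x4E
After byte 5 (0xC4): reg=0xBF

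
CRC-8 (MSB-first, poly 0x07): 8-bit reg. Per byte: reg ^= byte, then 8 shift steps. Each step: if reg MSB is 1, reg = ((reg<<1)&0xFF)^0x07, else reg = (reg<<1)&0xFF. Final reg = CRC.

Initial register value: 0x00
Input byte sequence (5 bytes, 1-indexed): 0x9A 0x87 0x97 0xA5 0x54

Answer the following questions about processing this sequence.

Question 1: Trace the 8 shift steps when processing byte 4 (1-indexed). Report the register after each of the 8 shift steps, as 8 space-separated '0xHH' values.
After byte 1 (0x9A): reg=0xCF
After byte 2 (0x87): reg=0xFF
After byte 3 (0x97): reg=0x1F
Register before byte 4: 0x1F
After XOR with byte 0xA5: 0xBA

Answer: 0x73 0xE6 0xCB 0x91 0x25 0x4A 0x94 0x2F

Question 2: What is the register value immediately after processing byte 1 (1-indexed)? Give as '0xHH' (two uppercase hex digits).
After byte 1 (0x9A): reg=0xCF

Answer: 0xCF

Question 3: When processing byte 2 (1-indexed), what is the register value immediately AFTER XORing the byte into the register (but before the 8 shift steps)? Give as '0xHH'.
Register before byte 2: 0xCF
Byte 2: 0x87
0xCF XOR 0x87 = 0x48

Answer: 0x48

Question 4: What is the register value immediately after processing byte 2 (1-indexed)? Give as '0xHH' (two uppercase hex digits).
Answer: 0xFF

Derivation:
After byte 1 (0x9A): reg=0xCF
After byte 2 (0x87): reg=0xFF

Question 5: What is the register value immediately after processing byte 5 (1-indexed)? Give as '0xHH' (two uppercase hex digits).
Answer: 0x66

Derivation:
After byte 1 (0x9A): reg=0xCF
After byte 2 (0x87): reg=0xFF
After byte 3 (0x97): reg=0x1F
After byte 4 (0xA5): reg=0x2F
After byte 5 (0x54): reg=0x66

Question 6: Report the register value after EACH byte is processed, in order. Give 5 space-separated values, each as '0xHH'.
0xCF 0xFF 0x1F 0x2F 0x66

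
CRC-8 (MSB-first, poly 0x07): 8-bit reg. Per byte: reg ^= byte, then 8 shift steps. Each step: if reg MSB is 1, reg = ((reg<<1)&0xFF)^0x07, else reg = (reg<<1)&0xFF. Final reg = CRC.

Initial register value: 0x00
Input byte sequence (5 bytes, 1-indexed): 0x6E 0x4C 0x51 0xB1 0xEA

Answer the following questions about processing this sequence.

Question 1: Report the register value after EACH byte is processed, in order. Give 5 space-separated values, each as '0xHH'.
0x0D 0xC0 0xFE 0xEA 0x00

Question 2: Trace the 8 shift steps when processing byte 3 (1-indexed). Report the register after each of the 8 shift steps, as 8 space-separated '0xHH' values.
Answer: 0x25 0x4A 0x94 0x2F 0x5E 0xBC 0x7F 0xFE

Derivation:
After byte 1 (0x6E): reg=0x0D
After byte 2 (0x4C): reg=0xC0
Register before byte 3: 0xC0
After XOR with byte 0x51: 0x91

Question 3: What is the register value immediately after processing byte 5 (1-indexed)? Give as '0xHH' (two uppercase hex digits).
Answer: 0x00

Derivation:
After byte 1 (0x6E): reg=0x0D
After byte 2 (0x4C): reg=0xC0
After byte 3 (0x51): reg=0xFE
After byte 4 (0xB1): reg=0xEA
After byte 5 (0xEA): reg=0x00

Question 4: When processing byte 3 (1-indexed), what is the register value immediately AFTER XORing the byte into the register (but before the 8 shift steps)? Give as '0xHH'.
Register before byte 3: 0xC0
Byte 3: 0x51
0xC0 XOR 0x51 = 0x91

Answer: 0x91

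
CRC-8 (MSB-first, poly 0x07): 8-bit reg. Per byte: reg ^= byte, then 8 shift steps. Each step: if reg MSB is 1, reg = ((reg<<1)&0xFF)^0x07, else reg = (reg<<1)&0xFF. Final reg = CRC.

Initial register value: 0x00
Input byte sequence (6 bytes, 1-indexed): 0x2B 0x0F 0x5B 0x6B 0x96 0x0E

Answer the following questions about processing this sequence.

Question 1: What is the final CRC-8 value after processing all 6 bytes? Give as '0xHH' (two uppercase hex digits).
Answer: 0xD5

Derivation:
After byte 1 (0x2B): reg=0xD1
After byte 2 (0x0F): reg=0x14
After byte 3 (0x5B): reg=0xEA
After byte 4 (0x6B): reg=0x8E
After byte 5 (0x96): reg=0x48
After byte 6 (0x0E): reg=0xD5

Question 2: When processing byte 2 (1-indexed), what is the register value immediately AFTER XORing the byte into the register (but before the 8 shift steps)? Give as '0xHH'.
Register before byte 2: 0xD1
Byte 2: 0x0F
0xD1 XOR 0x0F = 0xDE

Answer: 0xDE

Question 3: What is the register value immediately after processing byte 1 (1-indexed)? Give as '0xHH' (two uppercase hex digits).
After byte 1 (0x2B): reg=0xD1

Answer: 0xD1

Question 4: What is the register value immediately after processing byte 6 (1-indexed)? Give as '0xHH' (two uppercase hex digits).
Answer: 0xD5

Derivation:
After byte 1 (0x2B): reg=0xD1
After byte 2 (0x0F): reg=0x14
After byte 3 (0x5B): reg=0xEA
After byte 4 (0x6B): reg=0x8E
After byte 5 (0x96): reg=0x48
After byte 6 (0x0E): reg=0xD5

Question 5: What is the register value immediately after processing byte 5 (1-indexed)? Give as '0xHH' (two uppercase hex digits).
Answer: 0x48

Derivation:
After byte 1 (0x2B): reg=0xD1
After byte 2 (0x0F): reg=0x14
After byte 3 (0x5B): reg=0xEA
After byte 4 (0x6B): reg=0x8E
After byte 5 (0x96): reg=0x48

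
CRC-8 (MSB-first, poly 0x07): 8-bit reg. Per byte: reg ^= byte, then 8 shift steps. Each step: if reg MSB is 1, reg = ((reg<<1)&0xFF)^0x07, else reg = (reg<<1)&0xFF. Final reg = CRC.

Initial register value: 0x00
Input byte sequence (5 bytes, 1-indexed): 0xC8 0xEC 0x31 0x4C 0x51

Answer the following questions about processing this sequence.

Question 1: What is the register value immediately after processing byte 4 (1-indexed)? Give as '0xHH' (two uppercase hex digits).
After byte 1 (0xC8): reg=0x76
After byte 2 (0xEC): reg=0xCF
After byte 3 (0x31): reg=0xF4
After byte 4 (0x4C): reg=0x21

Answer: 0x21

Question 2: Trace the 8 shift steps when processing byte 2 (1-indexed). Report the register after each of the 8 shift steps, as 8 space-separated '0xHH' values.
Answer: 0x33 0x66 0xCC 0x9F 0x39 0x72 0xE4 0xCF

Derivation:
After byte 1 (0xC8): reg=0x76
Register before byte 2: 0x76
After XOR with byte 0xEC: 0x9A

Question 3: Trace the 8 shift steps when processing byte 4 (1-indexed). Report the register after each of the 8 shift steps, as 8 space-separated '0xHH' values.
Answer: 0x77 0xEE 0xDB 0xB1 0x65 0xCA 0x93 0x21

Derivation:
After byte 1 (0xC8): reg=0x76
After byte 2 (0xEC): reg=0xCF
After byte 3 (0x31): reg=0xF4
Register before byte 4: 0xF4
After XOR with byte 0x4C: 0xB8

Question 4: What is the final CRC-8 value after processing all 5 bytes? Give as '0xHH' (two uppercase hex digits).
After byte 1 (0xC8): reg=0x76
After byte 2 (0xEC): reg=0xCF
After byte 3 (0x31): reg=0xF4
After byte 4 (0x4C): reg=0x21
After byte 5 (0x51): reg=0x57

Answer: 0x57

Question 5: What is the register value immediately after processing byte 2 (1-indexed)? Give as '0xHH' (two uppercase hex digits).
After byte 1 (0xC8): reg=0x76
After byte 2 (0xEC): reg=0xCF

Answer: 0xCF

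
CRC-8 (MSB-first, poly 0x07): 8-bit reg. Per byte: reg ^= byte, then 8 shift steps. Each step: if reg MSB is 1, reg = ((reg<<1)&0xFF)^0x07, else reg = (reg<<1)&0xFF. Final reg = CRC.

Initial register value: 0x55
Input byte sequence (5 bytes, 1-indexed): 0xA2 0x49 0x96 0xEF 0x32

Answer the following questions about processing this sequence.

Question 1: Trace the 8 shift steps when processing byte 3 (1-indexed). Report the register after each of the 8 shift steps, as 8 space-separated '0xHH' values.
Answer: 0x22 0x44 0x88 0x17 0x2E 0x5C 0xB8 0x77

Derivation:
After byte 1 (0xA2): reg=0xCB
After byte 2 (0x49): reg=0x87
Register before byte 3: 0x87
After XOR with byte 0x96: 0x11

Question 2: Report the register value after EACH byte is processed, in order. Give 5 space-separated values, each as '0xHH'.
0xCB 0x87 0x77 0xC1 0xD7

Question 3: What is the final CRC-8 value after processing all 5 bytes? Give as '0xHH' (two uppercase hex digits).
Answer: 0xD7

Derivation:
After byte 1 (0xA2): reg=0xCB
After byte 2 (0x49): reg=0x87
After byte 3 (0x96): reg=0x77
After byte 4 (0xEF): reg=0xC1
After byte 5 (0x32): reg=0xD7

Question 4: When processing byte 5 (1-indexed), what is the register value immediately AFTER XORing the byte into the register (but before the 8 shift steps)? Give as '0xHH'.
Answer: 0xF3

Derivation:
Register before byte 5: 0xC1
Byte 5: 0x32
0xC1 XOR 0x32 = 0xF3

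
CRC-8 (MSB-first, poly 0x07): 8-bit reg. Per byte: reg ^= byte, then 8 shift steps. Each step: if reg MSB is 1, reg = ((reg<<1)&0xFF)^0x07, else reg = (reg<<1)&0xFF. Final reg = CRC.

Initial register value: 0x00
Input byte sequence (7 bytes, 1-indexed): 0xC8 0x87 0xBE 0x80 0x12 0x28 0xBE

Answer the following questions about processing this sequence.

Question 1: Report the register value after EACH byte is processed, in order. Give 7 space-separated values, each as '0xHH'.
0x76 0xD9 0x32 0x17 0x1B 0x99 0xF5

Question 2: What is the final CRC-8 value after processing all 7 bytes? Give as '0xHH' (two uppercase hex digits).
After byte 1 (0xC8): reg=0x76
After byte 2 (0x87): reg=0xD9
After byte 3 (0xBE): reg=0x32
After byte 4 (0x80): reg=0x17
After byte 5 (0x12): reg=0x1B
After byte 6 (0x28): reg=0x99
After byte 7 (0xBE): reg=0xF5

Answer: 0xF5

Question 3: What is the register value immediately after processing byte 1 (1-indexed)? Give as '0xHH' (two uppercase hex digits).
Answer: 0x76

Derivation:
After byte 1 (0xC8): reg=0x76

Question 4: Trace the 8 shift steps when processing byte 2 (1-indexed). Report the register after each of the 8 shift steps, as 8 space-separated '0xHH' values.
After byte 1 (0xC8): reg=0x76
Register before byte 2: 0x76
After XOR with byte 0x87: 0xF1

Answer: 0xE5 0xCD 0x9D 0x3D 0x7A 0xF4 0xEF 0xD9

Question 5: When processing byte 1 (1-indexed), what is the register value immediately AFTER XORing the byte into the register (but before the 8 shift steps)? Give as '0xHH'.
Register before byte 1: 0x00
Byte 1: 0xC8
0x00 XOR 0xC8 = 0xC8

Answer: 0xC8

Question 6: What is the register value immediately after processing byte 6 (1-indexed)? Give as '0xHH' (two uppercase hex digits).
Answer: 0x99

Derivation:
After byte 1 (0xC8): reg=0x76
After byte 2 (0x87): reg=0xD9
After byte 3 (0xBE): reg=0x32
After byte 4 (0x80): reg=0x17
After byte 5 (0x12): reg=0x1B
After byte 6 (0x28): reg=0x99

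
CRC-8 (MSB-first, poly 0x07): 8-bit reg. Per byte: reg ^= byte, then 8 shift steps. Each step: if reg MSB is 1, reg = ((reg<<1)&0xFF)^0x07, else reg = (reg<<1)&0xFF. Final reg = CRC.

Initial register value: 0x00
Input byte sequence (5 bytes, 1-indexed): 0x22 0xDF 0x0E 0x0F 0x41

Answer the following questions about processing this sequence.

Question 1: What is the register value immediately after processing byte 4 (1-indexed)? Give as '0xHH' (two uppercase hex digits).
After byte 1 (0x22): reg=0xEE
After byte 2 (0xDF): reg=0x97
After byte 3 (0x0E): reg=0xC6
After byte 4 (0x0F): reg=0x71

Answer: 0x71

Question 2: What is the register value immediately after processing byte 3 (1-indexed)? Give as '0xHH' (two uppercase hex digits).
Answer: 0xC6

Derivation:
After byte 1 (0x22): reg=0xEE
After byte 2 (0xDF): reg=0x97
After byte 3 (0x0E): reg=0xC6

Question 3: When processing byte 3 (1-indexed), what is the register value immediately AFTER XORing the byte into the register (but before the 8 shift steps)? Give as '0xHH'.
Register before byte 3: 0x97
Byte 3: 0x0E
0x97 XOR 0x0E = 0x99

Answer: 0x99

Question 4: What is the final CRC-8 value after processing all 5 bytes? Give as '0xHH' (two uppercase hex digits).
Answer: 0x90

Derivation:
After byte 1 (0x22): reg=0xEE
After byte 2 (0xDF): reg=0x97
After byte 3 (0x0E): reg=0xC6
After byte 4 (0x0F): reg=0x71
After byte 5 (0x41): reg=0x90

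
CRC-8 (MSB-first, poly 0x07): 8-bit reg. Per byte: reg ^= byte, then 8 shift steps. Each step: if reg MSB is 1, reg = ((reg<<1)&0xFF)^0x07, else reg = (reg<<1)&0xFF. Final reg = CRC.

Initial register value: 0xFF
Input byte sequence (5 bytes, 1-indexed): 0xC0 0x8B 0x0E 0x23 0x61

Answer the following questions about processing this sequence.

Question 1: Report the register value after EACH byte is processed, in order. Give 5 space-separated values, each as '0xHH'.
0xBD 0x82 0xAD 0xA3 0x40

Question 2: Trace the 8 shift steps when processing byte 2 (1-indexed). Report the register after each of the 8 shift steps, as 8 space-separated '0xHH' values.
Answer: 0x6C 0xD8 0xB7 0x69 0xD2 0xA3 0x41 0x82

Derivation:
After byte 1 (0xC0): reg=0xBD
Register before byte 2: 0xBD
After XOR with byte 0x8B: 0x36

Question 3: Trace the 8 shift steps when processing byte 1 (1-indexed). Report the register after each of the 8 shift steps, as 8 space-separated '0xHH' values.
Answer: 0x7E 0xFC 0xFF 0xF9 0xF5 0xED 0xDD 0xBD

Derivation:
Register before byte 1: 0xFF
After XOR with byte 0xC0: 0x3F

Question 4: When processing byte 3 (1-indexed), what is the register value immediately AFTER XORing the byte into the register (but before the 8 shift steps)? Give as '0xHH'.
Answer: 0x8C

Derivation:
Register before byte 3: 0x82
Byte 3: 0x0E
0x82 XOR 0x0E = 0x8C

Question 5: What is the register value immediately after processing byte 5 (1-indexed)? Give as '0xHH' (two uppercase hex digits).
Answer: 0x40

Derivation:
After byte 1 (0xC0): reg=0xBD
After byte 2 (0x8B): reg=0x82
After byte 3 (0x0E): reg=0xAD
After byte 4 (0x23): reg=0xA3
After byte 5 (0x61): reg=0x40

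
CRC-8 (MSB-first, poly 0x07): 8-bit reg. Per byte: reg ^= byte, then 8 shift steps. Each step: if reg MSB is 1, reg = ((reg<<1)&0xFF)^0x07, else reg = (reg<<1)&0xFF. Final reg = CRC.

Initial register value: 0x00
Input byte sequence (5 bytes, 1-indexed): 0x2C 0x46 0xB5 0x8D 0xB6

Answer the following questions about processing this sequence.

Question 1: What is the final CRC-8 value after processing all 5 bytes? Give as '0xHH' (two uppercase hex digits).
Answer: 0x63

Derivation:
After byte 1 (0x2C): reg=0xC4
After byte 2 (0x46): reg=0x87
After byte 3 (0xB5): reg=0x9E
After byte 4 (0x8D): reg=0x79
After byte 5 (0xB6): reg=0x63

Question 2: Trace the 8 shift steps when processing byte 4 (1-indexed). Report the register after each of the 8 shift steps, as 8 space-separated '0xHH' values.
After byte 1 (0x2C): reg=0xC4
After byte 2 (0x46): reg=0x87
After byte 3 (0xB5): reg=0x9E
Register before byte 4: 0x9E
After XOR with byte 0x8D: 0x13

Answer: 0x26 0x4C 0x98 0x37 0x6E 0xDC 0xBF 0x79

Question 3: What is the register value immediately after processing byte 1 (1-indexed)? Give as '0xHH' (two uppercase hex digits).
After byte 1 (0x2C): reg=0xC4

Answer: 0xC4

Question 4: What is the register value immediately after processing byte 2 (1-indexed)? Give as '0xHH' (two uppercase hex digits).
Answer: 0x87

Derivation:
After byte 1 (0x2C): reg=0xC4
After byte 2 (0x46): reg=0x87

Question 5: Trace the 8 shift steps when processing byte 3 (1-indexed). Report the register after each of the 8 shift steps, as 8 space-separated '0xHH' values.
After byte 1 (0x2C): reg=0xC4
After byte 2 (0x46): reg=0x87
Register before byte 3: 0x87
After XOR with byte 0xB5: 0x32

Answer: 0x64 0xC8 0x97 0x29 0x52 0xA4 0x4F 0x9E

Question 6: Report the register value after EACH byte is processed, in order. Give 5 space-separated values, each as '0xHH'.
0xC4 0x87 0x9E 0x79 0x63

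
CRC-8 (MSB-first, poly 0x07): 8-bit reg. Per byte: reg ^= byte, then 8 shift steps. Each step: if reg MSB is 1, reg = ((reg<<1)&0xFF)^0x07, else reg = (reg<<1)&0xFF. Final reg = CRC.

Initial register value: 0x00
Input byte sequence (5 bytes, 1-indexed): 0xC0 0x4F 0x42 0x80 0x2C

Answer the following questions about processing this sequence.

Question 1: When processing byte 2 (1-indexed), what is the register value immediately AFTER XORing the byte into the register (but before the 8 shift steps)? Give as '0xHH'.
Register before byte 2: 0x4E
Byte 2: 0x4F
0x4E XOR 0x4F = 0x01

Answer: 0x01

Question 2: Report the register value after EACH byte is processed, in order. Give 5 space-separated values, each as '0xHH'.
0x4E 0x07 0xDC 0x93 0x34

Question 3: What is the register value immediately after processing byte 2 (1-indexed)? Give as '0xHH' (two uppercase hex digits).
Answer: 0x07

Derivation:
After byte 1 (0xC0): reg=0x4E
After byte 2 (0x4F): reg=0x07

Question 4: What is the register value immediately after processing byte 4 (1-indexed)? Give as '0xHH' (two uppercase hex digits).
Answer: 0x93

Derivation:
After byte 1 (0xC0): reg=0x4E
After byte 2 (0x4F): reg=0x07
After byte 3 (0x42): reg=0xDC
After byte 4 (0x80): reg=0x93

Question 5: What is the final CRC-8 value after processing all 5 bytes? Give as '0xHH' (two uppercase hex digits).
Answer: 0x34

Derivation:
After byte 1 (0xC0): reg=0x4E
After byte 2 (0x4F): reg=0x07
After byte 3 (0x42): reg=0xDC
After byte 4 (0x80): reg=0x93
After byte 5 (0x2C): reg=0x34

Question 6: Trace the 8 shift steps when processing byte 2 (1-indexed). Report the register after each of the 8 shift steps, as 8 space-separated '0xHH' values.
After byte 1 (0xC0): reg=0x4E
Register before byte 2: 0x4E
After XOR with byte 0x4F: 0x01

Answer: 0x02 0x04 0x08 0x10 0x20 0x40 0x80 0x07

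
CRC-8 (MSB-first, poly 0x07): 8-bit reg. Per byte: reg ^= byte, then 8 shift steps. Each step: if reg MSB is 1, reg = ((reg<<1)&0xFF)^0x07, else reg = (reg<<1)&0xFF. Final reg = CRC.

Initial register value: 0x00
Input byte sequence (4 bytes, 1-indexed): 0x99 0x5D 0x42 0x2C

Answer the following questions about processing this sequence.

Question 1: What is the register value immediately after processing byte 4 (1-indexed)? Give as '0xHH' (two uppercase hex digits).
After byte 1 (0x99): reg=0xC6
After byte 2 (0x5D): reg=0xC8
After byte 3 (0x42): reg=0xBF
After byte 4 (0x2C): reg=0xF0

Answer: 0xF0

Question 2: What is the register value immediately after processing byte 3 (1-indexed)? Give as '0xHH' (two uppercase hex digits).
Answer: 0xBF

Derivation:
After byte 1 (0x99): reg=0xC6
After byte 2 (0x5D): reg=0xC8
After byte 3 (0x42): reg=0xBF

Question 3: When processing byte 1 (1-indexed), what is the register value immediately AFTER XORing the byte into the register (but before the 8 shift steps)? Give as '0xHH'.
Register before byte 1: 0x00
Byte 1: 0x99
0x00 XOR 0x99 = 0x99

Answer: 0x99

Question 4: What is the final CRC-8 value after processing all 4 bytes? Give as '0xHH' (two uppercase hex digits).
Answer: 0xF0

Derivation:
After byte 1 (0x99): reg=0xC6
After byte 2 (0x5D): reg=0xC8
After byte 3 (0x42): reg=0xBF
After byte 4 (0x2C): reg=0xF0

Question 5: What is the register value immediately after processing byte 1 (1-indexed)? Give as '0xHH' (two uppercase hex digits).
Answer: 0xC6

Derivation:
After byte 1 (0x99): reg=0xC6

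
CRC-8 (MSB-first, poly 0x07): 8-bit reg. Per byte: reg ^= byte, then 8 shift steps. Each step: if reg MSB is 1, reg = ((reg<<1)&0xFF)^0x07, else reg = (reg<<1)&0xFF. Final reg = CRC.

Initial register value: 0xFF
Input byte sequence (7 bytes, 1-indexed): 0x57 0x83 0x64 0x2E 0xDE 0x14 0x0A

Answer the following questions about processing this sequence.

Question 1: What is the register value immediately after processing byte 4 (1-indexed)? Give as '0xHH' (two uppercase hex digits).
After byte 1 (0x57): reg=0x51
After byte 2 (0x83): reg=0x30
After byte 3 (0x64): reg=0xAB
After byte 4 (0x2E): reg=0x92

Answer: 0x92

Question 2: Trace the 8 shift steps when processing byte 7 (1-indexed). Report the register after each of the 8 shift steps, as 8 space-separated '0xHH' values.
Answer: 0x85 0x0D 0x1A 0x34 0x68 0xD0 0xA7 0x49

Derivation:
After byte 1 (0x57): reg=0x51
After byte 2 (0x83): reg=0x30
After byte 3 (0x64): reg=0xAB
After byte 4 (0x2E): reg=0x92
After byte 5 (0xDE): reg=0xE3
After byte 6 (0x14): reg=0xCB
Register before byte 7: 0xCB
After XOR with byte 0x0A: 0xC1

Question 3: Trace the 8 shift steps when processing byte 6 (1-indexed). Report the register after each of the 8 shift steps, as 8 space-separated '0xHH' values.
Answer: 0xE9 0xD5 0xAD 0x5D 0xBA 0x73 0xE6 0xCB

Derivation:
After byte 1 (0x57): reg=0x51
After byte 2 (0x83): reg=0x30
After byte 3 (0x64): reg=0xAB
After byte 4 (0x2E): reg=0x92
After byte 5 (0xDE): reg=0xE3
Register before byte 6: 0xE3
After XOR with byte 0x14: 0xF7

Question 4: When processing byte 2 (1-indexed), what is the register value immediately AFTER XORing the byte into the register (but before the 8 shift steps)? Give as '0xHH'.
Register before byte 2: 0x51
Byte 2: 0x83
0x51 XOR 0x83 = 0xD2

Answer: 0xD2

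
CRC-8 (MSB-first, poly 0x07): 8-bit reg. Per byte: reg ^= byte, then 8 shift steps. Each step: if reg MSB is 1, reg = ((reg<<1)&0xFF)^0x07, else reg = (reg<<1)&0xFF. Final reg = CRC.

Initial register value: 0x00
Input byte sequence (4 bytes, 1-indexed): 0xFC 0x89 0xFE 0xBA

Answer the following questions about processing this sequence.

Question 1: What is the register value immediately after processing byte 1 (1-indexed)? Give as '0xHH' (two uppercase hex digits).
Answer: 0xFA

Derivation:
After byte 1 (0xFC): reg=0xFA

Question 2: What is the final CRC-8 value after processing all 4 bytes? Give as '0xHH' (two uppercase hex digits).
After byte 1 (0xFC): reg=0xFA
After byte 2 (0x89): reg=0x5E
After byte 3 (0xFE): reg=0x69
After byte 4 (0xBA): reg=0x37

Answer: 0x37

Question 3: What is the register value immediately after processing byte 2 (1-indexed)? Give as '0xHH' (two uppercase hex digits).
After byte 1 (0xFC): reg=0xFA
After byte 2 (0x89): reg=0x5E

Answer: 0x5E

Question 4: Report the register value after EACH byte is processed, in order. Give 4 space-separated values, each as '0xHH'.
0xFA 0x5E 0x69 0x37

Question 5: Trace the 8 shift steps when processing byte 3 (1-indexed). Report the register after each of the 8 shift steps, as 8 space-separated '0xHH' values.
Answer: 0x47 0x8E 0x1B 0x36 0x6C 0xD8 0xB7 0x69

Derivation:
After byte 1 (0xFC): reg=0xFA
After byte 2 (0x89): reg=0x5E
Register before byte 3: 0x5E
After XOR with byte 0xFE: 0xA0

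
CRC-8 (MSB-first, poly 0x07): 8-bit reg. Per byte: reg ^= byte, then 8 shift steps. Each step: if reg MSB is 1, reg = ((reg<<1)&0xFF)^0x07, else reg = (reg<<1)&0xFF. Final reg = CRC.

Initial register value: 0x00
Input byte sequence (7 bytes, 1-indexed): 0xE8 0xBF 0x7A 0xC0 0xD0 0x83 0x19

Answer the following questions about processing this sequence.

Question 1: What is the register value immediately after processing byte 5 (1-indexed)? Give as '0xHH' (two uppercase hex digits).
Answer: 0x5B

Derivation:
After byte 1 (0xE8): reg=0x96
After byte 2 (0xBF): reg=0xDF
After byte 3 (0x7A): reg=0x72
After byte 4 (0xC0): reg=0x17
After byte 5 (0xD0): reg=0x5B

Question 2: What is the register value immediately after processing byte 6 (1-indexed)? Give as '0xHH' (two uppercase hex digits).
Answer: 0x06

Derivation:
After byte 1 (0xE8): reg=0x96
After byte 2 (0xBF): reg=0xDF
After byte 3 (0x7A): reg=0x72
After byte 4 (0xC0): reg=0x17
After byte 5 (0xD0): reg=0x5B
After byte 6 (0x83): reg=0x06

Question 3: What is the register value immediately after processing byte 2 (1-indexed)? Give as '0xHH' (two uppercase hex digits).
After byte 1 (0xE8): reg=0x96
After byte 2 (0xBF): reg=0xDF

Answer: 0xDF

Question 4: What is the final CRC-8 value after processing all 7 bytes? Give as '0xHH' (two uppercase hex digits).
Answer: 0x5D

Derivation:
After byte 1 (0xE8): reg=0x96
After byte 2 (0xBF): reg=0xDF
After byte 3 (0x7A): reg=0x72
After byte 4 (0xC0): reg=0x17
After byte 5 (0xD0): reg=0x5B
After byte 6 (0x83): reg=0x06
After byte 7 (0x19): reg=0x5D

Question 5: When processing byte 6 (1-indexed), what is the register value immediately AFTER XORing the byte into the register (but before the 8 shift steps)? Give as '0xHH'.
Register before byte 6: 0x5B
Byte 6: 0x83
0x5B XOR 0x83 = 0xD8

Answer: 0xD8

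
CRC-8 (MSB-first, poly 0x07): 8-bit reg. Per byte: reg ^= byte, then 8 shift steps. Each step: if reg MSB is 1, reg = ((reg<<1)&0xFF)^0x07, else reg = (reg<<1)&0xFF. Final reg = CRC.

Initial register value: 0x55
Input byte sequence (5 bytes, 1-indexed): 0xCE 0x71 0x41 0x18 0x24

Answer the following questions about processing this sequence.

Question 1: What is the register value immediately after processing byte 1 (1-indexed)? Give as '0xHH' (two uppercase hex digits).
After byte 1 (0xCE): reg=0xC8

Answer: 0xC8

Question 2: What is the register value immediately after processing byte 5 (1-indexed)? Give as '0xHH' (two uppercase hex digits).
After byte 1 (0xCE): reg=0xC8
After byte 2 (0x71): reg=0x26
After byte 3 (0x41): reg=0x32
After byte 4 (0x18): reg=0xD6
After byte 5 (0x24): reg=0xD0

Answer: 0xD0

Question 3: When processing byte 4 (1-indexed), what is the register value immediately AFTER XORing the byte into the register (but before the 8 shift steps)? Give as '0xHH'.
Answer: 0x2A

Derivation:
Register before byte 4: 0x32
Byte 4: 0x18
0x32 XOR 0x18 = 0x2A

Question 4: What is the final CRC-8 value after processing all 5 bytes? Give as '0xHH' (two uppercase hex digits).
Answer: 0xD0

Derivation:
After byte 1 (0xCE): reg=0xC8
After byte 2 (0x71): reg=0x26
After byte 3 (0x41): reg=0x32
After byte 4 (0x18): reg=0xD6
After byte 5 (0x24): reg=0xD0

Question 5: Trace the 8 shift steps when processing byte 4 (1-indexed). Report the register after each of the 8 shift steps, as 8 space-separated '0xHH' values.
After byte 1 (0xCE): reg=0xC8
After byte 2 (0x71): reg=0x26
After byte 3 (0x41): reg=0x32
Register before byte 4: 0x32
After XOR with byte 0x18: 0x2A

Answer: 0x54 0xA8 0x57 0xAE 0x5B 0xB6 0x6B 0xD6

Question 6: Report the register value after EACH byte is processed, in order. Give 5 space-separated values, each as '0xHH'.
0xC8 0x26 0x32 0xD6 0xD0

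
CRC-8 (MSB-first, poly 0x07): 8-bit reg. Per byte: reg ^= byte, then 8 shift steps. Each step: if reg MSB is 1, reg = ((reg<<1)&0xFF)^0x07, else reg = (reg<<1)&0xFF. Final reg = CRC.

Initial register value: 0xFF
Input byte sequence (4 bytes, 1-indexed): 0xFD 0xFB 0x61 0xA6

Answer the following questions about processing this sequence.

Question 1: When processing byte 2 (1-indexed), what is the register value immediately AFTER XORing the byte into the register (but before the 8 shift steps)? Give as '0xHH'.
Register before byte 2: 0x0E
Byte 2: 0xFB
0x0E XOR 0xFB = 0xF5

Answer: 0xF5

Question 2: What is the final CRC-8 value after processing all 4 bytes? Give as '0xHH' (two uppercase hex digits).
Answer: 0x37

Derivation:
After byte 1 (0xFD): reg=0x0E
After byte 2 (0xFB): reg=0xC5
After byte 3 (0x61): reg=0x75
After byte 4 (0xA6): reg=0x37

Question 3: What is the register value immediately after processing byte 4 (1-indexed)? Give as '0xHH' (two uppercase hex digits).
Answer: 0x37

Derivation:
After byte 1 (0xFD): reg=0x0E
After byte 2 (0xFB): reg=0xC5
After byte 3 (0x61): reg=0x75
After byte 4 (0xA6): reg=0x37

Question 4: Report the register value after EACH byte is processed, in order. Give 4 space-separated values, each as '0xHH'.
0x0E 0xC5 0x75 0x37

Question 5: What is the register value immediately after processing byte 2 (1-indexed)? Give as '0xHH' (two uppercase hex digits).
After byte 1 (0xFD): reg=0x0E
After byte 2 (0xFB): reg=0xC5

Answer: 0xC5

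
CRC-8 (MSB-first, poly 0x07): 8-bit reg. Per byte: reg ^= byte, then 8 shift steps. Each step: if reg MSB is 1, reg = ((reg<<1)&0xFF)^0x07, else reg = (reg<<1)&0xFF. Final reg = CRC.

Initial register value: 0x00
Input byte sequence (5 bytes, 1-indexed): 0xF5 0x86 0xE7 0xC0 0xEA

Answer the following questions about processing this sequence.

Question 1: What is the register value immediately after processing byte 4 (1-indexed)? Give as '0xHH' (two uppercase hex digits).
Answer: 0x5D

Derivation:
After byte 1 (0xF5): reg=0xC5
After byte 2 (0x86): reg=0xCE
After byte 3 (0xE7): reg=0xDF
After byte 4 (0xC0): reg=0x5D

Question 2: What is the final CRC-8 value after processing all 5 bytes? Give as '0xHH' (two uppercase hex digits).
Answer: 0x0C

Derivation:
After byte 1 (0xF5): reg=0xC5
After byte 2 (0x86): reg=0xCE
After byte 3 (0xE7): reg=0xDF
After byte 4 (0xC0): reg=0x5D
After byte 5 (0xEA): reg=0x0C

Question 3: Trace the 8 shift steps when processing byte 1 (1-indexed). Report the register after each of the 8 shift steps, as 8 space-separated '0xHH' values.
Answer: 0xED 0xDD 0xBD 0x7D 0xFA 0xF3 0xE1 0xC5

Derivation:
Register before byte 1: 0x00
After XOR with byte 0xF5: 0xF5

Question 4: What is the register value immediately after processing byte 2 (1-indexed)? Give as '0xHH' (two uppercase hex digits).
Answer: 0xCE

Derivation:
After byte 1 (0xF5): reg=0xC5
After byte 2 (0x86): reg=0xCE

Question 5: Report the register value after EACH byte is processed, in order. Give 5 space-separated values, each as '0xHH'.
0xC5 0xCE 0xDF 0x5D 0x0C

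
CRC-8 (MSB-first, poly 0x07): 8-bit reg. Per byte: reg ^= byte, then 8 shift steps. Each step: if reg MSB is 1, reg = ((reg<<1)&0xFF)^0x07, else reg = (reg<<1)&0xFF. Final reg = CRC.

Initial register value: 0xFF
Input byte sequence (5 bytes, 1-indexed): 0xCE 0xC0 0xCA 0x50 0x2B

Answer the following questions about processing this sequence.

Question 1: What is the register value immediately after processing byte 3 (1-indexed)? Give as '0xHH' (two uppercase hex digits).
Answer: 0x1F

Derivation:
After byte 1 (0xCE): reg=0x97
After byte 2 (0xC0): reg=0xA2
After byte 3 (0xCA): reg=0x1F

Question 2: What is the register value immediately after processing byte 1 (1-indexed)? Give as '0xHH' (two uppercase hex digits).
Answer: 0x97

Derivation:
After byte 1 (0xCE): reg=0x97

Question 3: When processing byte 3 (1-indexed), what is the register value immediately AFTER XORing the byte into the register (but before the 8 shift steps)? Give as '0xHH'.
Answer: 0x68

Derivation:
Register before byte 3: 0xA2
Byte 3: 0xCA
0xA2 XOR 0xCA = 0x68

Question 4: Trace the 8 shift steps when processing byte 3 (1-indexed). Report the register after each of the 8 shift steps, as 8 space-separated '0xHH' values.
Answer: 0xD0 0xA7 0x49 0x92 0x23 0x46 0x8C 0x1F

Derivation:
After byte 1 (0xCE): reg=0x97
After byte 2 (0xC0): reg=0xA2
Register before byte 3: 0xA2
After XOR with byte 0xCA: 0x68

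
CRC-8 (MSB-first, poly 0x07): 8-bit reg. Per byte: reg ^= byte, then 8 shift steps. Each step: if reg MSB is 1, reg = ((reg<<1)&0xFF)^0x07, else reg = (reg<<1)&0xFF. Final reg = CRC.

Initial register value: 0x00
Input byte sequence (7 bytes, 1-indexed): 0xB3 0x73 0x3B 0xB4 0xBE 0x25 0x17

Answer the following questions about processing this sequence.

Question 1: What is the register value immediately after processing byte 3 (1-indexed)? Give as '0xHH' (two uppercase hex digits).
Answer: 0x6B

Derivation:
After byte 1 (0xB3): reg=0x10
After byte 2 (0x73): reg=0x2E
After byte 3 (0x3B): reg=0x6B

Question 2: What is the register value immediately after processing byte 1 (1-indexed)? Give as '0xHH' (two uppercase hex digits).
Answer: 0x10

Derivation:
After byte 1 (0xB3): reg=0x10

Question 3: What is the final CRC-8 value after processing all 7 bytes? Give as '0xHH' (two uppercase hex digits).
Answer: 0x53

Derivation:
After byte 1 (0xB3): reg=0x10
After byte 2 (0x73): reg=0x2E
After byte 3 (0x3B): reg=0x6B
After byte 4 (0xB4): reg=0x13
After byte 5 (0xBE): reg=0x4A
After byte 6 (0x25): reg=0x0A
After byte 7 (0x17): reg=0x53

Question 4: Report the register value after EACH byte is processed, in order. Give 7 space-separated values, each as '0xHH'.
0x10 0x2E 0x6B 0x13 0x4A 0x0A 0x53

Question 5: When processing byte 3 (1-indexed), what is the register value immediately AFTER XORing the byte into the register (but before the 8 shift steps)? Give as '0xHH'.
Register before byte 3: 0x2E
Byte 3: 0x3B
0x2E XOR 0x3B = 0x15

Answer: 0x15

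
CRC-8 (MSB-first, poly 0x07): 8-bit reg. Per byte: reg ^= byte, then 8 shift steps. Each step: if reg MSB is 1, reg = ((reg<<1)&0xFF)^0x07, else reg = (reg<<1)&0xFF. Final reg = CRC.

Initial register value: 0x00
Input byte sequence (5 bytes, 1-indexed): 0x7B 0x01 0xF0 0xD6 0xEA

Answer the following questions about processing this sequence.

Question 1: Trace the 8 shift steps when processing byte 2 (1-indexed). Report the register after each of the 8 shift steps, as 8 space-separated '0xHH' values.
Answer: 0xCE 0x9B 0x31 0x62 0xC4 0x8F 0x19 0x32

Derivation:
After byte 1 (0x7B): reg=0x66
Register before byte 2: 0x66
After XOR with byte 0x01: 0x67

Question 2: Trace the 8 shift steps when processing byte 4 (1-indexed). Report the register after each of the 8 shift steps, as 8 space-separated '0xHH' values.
Answer: 0x2B 0x56 0xAC 0x5F 0xBE 0x7B 0xF6 0xEB

Derivation:
After byte 1 (0x7B): reg=0x66
After byte 2 (0x01): reg=0x32
After byte 3 (0xF0): reg=0x40
Register before byte 4: 0x40
After XOR with byte 0xD6: 0x96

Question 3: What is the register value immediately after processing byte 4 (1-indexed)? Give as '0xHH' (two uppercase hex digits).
After byte 1 (0x7B): reg=0x66
After byte 2 (0x01): reg=0x32
After byte 3 (0xF0): reg=0x40
After byte 4 (0xD6): reg=0xEB

Answer: 0xEB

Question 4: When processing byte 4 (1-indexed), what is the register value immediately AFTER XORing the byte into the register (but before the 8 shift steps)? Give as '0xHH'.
Answer: 0x96

Derivation:
Register before byte 4: 0x40
Byte 4: 0xD6
0x40 XOR 0xD6 = 0x96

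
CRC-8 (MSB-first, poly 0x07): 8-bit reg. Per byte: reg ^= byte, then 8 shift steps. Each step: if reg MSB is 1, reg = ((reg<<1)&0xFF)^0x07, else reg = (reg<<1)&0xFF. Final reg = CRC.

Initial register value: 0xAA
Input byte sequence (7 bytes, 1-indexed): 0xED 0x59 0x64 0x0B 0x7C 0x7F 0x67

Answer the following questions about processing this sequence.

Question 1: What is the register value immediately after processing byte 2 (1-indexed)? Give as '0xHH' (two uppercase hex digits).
After byte 1 (0xED): reg=0xD2
After byte 2 (0x59): reg=0xB8

Answer: 0xB8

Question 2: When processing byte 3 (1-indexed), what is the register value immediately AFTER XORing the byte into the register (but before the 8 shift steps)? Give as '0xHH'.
Register before byte 3: 0xB8
Byte 3: 0x64
0xB8 XOR 0x64 = 0xDC

Answer: 0xDC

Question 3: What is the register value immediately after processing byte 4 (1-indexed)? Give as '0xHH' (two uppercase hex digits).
Answer: 0x77

Derivation:
After byte 1 (0xED): reg=0xD2
After byte 2 (0x59): reg=0xB8
After byte 3 (0x64): reg=0x1A
After byte 4 (0x0B): reg=0x77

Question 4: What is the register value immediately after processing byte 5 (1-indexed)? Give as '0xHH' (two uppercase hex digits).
Answer: 0x31

Derivation:
After byte 1 (0xED): reg=0xD2
After byte 2 (0x59): reg=0xB8
After byte 3 (0x64): reg=0x1A
After byte 4 (0x0B): reg=0x77
After byte 5 (0x7C): reg=0x31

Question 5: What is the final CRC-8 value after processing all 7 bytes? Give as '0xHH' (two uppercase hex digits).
After byte 1 (0xED): reg=0xD2
After byte 2 (0x59): reg=0xB8
After byte 3 (0x64): reg=0x1A
After byte 4 (0x0B): reg=0x77
After byte 5 (0x7C): reg=0x31
After byte 6 (0x7F): reg=0xED
After byte 7 (0x67): reg=0xBF

Answer: 0xBF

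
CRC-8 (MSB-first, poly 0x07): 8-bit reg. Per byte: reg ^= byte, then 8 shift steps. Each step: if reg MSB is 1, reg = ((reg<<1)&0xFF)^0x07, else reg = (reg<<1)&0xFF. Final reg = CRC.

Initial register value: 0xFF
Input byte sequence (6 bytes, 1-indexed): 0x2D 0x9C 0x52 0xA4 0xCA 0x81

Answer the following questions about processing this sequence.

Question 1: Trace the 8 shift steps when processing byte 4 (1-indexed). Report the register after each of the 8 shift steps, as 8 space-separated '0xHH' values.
After byte 1 (0x2D): reg=0x30
After byte 2 (0x9C): reg=0x4D
After byte 3 (0x52): reg=0x5D
Register before byte 4: 0x5D
After XOR with byte 0xA4: 0xF9

Answer: 0xF5 0xED 0xDD 0xBD 0x7D 0xFA 0xF3 0xE1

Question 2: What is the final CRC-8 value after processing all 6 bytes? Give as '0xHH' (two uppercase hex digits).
Answer: 0xB7

Derivation:
After byte 1 (0x2D): reg=0x30
After byte 2 (0x9C): reg=0x4D
After byte 3 (0x52): reg=0x5D
After byte 4 (0xA4): reg=0xE1
After byte 5 (0xCA): reg=0xD1
After byte 6 (0x81): reg=0xB7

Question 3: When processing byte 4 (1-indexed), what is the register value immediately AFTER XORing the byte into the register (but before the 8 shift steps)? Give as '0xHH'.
Answer: 0xF9

Derivation:
Register before byte 4: 0x5D
Byte 4: 0xA4
0x5D XOR 0xA4 = 0xF9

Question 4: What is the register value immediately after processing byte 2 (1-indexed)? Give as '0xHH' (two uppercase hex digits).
After byte 1 (0x2D): reg=0x30
After byte 2 (0x9C): reg=0x4D

Answer: 0x4D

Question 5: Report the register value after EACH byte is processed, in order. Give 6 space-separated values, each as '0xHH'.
0x30 0x4D 0x5D 0xE1 0xD1 0xB7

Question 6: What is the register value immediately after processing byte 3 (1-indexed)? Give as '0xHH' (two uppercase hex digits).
After byte 1 (0x2D): reg=0x30
After byte 2 (0x9C): reg=0x4D
After byte 3 (0x52): reg=0x5D

Answer: 0x5D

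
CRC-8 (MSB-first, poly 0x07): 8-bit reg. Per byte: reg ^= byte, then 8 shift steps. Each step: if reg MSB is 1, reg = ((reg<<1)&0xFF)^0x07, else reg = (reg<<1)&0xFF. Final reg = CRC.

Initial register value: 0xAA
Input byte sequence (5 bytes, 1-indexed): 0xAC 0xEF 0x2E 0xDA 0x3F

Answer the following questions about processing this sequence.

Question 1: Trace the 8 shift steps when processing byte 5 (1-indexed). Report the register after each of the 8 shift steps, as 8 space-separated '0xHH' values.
Answer: 0x63 0xC6 0x8B 0x11 0x22 0x44 0x88 0x17

Derivation:
After byte 1 (0xAC): reg=0x12
After byte 2 (0xEF): reg=0xFD
After byte 3 (0x2E): reg=0x37
After byte 4 (0xDA): reg=0x8D
Register before byte 5: 0x8D
After XOR with byte 0x3F: 0xB2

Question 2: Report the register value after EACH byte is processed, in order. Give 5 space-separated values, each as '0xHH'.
0x12 0xFD 0x37 0x8D 0x17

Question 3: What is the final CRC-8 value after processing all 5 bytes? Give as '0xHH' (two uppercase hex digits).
After byte 1 (0xAC): reg=0x12
After byte 2 (0xEF): reg=0xFD
After byte 3 (0x2E): reg=0x37
After byte 4 (0xDA): reg=0x8D
After byte 5 (0x3F): reg=0x17

Answer: 0x17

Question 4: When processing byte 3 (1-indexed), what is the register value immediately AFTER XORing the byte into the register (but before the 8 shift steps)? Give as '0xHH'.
Register before byte 3: 0xFD
Byte 3: 0x2E
0xFD XOR 0x2E = 0xD3

Answer: 0xD3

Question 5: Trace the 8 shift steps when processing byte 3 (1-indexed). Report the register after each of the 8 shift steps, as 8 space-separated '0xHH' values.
Answer: 0xA1 0x45 0x8A 0x13 0x26 0x4C 0x98 0x37

Derivation:
After byte 1 (0xAC): reg=0x12
After byte 2 (0xEF): reg=0xFD
Register before byte 3: 0xFD
After XOR with byte 0x2E: 0xD3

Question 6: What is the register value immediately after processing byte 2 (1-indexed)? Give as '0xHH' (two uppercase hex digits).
After byte 1 (0xAC): reg=0x12
After byte 2 (0xEF): reg=0xFD

Answer: 0xFD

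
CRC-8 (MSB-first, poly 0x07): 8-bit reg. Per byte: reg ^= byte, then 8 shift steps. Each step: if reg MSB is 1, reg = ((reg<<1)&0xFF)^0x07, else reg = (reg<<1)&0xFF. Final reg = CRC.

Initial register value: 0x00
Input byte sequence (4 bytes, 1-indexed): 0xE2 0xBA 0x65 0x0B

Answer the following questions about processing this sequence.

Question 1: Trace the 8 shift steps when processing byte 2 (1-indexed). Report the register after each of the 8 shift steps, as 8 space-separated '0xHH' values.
After byte 1 (0xE2): reg=0xA0
Register before byte 2: 0xA0
After XOR with byte 0xBA: 0x1A

Answer: 0x34 0x68 0xD0 0xA7 0x49 0x92 0x23 0x46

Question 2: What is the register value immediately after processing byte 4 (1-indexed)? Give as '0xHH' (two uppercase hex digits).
After byte 1 (0xE2): reg=0xA0
After byte 2 (0xBA): reg=0x46
After byte 3 (0x65): reg=0xE9
After byte 4 (0x0B): reg=0xA0

Answer: 0xA0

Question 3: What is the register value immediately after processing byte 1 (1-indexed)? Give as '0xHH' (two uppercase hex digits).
Answer: 0xA0

Derivation:
After byte 1 (0xE2): reg=0xA0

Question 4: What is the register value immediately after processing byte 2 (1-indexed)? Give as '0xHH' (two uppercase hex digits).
Answer: 0x46

Derivation:
After byte 1 (0xE2): reg=0xA0
After byte 2 (0xBA): reg=0x46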